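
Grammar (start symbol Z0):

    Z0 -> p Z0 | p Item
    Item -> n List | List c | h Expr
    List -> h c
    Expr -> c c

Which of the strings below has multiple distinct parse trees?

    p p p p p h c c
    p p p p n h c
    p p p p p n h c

p p p p p h c c: 2 trees
p p p p n h c: 1 tree
p p p p p n h c: 1 tree

p p p p p h c c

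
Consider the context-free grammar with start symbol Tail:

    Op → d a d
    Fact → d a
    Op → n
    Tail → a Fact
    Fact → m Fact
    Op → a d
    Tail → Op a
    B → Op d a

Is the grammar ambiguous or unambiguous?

Witness: a d a

Derivation 1: Tail ⇒ a Fact ⇒ a d a
Derivation 2: Tail ⇒ Op a ⇒ a d a

Two distinct leftmost derivations for the same string.

Ambiguous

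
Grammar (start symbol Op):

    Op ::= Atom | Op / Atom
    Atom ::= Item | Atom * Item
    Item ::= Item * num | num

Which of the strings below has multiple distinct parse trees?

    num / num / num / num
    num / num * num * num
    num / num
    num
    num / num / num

num / num / num / num: 1 tree
num / num * num * num: 4 trees
num / num: 1 tree
num: 1 tree
num / num / num: 1 tree

num / num * num * num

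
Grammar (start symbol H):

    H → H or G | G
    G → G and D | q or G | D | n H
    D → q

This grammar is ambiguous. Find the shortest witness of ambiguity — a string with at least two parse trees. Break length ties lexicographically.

length 1: no string has ≥2 trees
length 2: no string has ≥2 trees
length 3: q or q has 2 parse trees

Two derivations of q or q:
  H ⇒ H or G ⇒ G or G ⇒ D or G ⇒ q or G ⇒ q or D ⇒ q or q
  H ⇒ G ⇒ q or G ⇒ q or D ⇒ q or q

q or q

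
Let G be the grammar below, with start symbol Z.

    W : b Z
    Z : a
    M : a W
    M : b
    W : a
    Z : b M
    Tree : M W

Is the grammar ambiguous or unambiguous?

Unambiguous

Only Z, M, W are reachable from Z; ignoring the rest: Each reachable nonterminal has at most one production per leading terminal, and all productions are right-linear; the derivation is determined token-by-token.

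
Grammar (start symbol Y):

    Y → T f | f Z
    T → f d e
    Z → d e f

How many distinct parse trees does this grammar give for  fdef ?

2

Parse trees for fdef:
  [Y [T f d e] f]
  [Y f [Z d e f]]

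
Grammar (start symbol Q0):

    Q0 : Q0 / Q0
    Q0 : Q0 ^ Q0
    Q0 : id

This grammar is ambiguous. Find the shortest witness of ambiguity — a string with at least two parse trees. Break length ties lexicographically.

id / id / id

length 1: no string has ≥2 trees
length 3: no string has ≥2 trees
length 5: id / id / id has 2 parse trees

Two derivations of id / id / id:
  Q0 ⇒ Q0 / Q0 ⇒ Q0 / Q0 / Q0 ⇒ id / Q0 / Q0 ⇒ id / id / Q0 ⇒ id / id / id
  Q0 ⇒ Q0 / Q0 ⇒ id / Q0 ⇒ id / Q0 / Q0 ⇒ id / id / Q0 ⇒ id / id / id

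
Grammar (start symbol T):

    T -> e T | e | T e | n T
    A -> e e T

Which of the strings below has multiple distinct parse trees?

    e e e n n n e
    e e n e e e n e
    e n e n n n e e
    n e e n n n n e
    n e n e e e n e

e n e n n n e e

e e e n n n e: 1 tree
e e n e e e n e: 1 tree
e n e n n n e e: 8 trees
n e e n n n n e: 1 tree
n e n e e e n e: 1 tree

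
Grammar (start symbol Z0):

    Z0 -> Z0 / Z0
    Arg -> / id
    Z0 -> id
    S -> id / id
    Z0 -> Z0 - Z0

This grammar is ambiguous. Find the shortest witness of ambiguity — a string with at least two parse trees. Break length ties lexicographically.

length 1: no string has ≥2 trees
length 3: no string has ≥2 trees
length 5: id - id - id has 2 parse trees

Two derivations of id - id - id:
  Z0 ⇒ Z0 - Z0 ⇒ id - Z0 ⇒ id - Z0 - Z0 ⇒ id - id - Z0 ⇒ id - id - id
  Z0 ⇒ Z0 - Z0 ⇒ Z0 - Z0 - Z0 ⇒ id - Z0 - Z0 ⇒ id - id - Z0 ⇒ id - id - id

id - id - id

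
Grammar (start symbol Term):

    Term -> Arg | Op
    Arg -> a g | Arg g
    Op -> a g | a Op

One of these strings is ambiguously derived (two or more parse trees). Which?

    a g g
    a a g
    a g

a g g: 1 tree
a a g: 1 tree
a g: 2 trees

a g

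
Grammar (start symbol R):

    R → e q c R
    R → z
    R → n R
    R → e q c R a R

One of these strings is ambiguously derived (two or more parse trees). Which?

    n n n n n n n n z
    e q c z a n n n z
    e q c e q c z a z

n n n n n n n n z: 1 tree
e q c z a n n n z: 1 tree
e q c e q c z a z: 2 trees

e q c e q c z a z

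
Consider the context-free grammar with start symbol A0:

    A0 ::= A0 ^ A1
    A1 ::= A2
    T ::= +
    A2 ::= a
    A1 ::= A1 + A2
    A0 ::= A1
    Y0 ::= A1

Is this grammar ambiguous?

Unambiguous

Only A0, A1, A2 are reachable from A0; ignoring the rest: A0 → A0 ^ A1 | A1  ;  A1 → A1 + A2 | A2  — a left-associative chain with A2 at the bottom. Each string factors uniquely by precedence.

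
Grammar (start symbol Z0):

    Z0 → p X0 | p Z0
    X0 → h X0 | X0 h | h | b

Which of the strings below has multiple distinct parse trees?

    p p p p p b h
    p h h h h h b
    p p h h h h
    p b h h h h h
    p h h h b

p p h h h h

p p p p p b h: 1 tree
p h h h h h b: 1 tree
p p h h h h: 8 trees
p b h h h h h: 1 tree
p h h h b: 1 tree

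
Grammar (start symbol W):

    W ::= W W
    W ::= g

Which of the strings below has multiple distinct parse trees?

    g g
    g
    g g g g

g g: 1 tree
g: 1 tree
g g g g: 5 trees

g g g g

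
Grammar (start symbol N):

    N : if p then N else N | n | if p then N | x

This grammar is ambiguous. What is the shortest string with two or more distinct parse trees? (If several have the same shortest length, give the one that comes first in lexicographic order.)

length 1: no string has ≥2 trees
length 4: no string has ≥2 trees
length 6: no string has ≥2 trees
length 7: no string has ≥2 trees
length 9: if p then if p then n else n has 2 parse trees

Two derivations of if p then if p then n else n:
  N ⇒ if p then N else N ⇒ if p then if p then N else N ⇒ if p then if p then n else N ⇒ if p then if p then n else n
  N ⇒ if p then N ⇒ if p then if p then N else N ⇒ if p then if p then n else N ⇒ if p then if p then n else n

if p then if p then n else n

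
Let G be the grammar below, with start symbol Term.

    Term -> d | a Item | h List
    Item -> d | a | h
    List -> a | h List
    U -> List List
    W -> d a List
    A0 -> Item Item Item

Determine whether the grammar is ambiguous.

Unambiguous

Only Term, Item, List are reachable from Term; ignoring the rest: Each reachable nonterminal has at most one production per leading terminal, and all productions are right-linear; the derivation is determined token-by-token.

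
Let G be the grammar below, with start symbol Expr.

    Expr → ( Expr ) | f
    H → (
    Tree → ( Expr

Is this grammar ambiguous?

Unambiguous

(H, Tree are unreachable from Expr, so their rules don't affect L(Expr).) L(Expr) is { openⁿ atom closeⁿ : n ≥ 0 }. The bracket depth fixes n, and the derivation is forced at every step.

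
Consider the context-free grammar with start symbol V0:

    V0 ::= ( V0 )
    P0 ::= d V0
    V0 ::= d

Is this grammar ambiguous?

Unambiguous

Only V0 is reachable from V0; ignoring the rest: Each string is a nest of matched brackets around a single atom. An opening bracket forces the recursive rule; an atom forces the base rule.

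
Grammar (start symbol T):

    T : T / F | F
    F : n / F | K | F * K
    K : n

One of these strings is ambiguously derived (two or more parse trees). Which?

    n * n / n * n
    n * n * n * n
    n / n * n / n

n * n / n * n: 1 tree
n * n * n * n: 1 tree
n / n * n / n: 3 trees

n / n * n / n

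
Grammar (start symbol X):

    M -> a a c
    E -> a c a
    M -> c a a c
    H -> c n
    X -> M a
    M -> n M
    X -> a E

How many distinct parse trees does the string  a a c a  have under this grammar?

2

Parse trees for a a c a:
  [X [M a a c] a]
  [X a [E a c a]]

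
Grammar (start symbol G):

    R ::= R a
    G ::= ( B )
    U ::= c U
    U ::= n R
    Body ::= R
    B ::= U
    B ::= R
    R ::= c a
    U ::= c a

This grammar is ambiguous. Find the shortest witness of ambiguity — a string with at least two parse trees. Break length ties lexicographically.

( c a )

length 4: ( c a ) has 2 parse trees

Two derivations of ( c a ):
  G ⇒ ( B ) ⇒ ( U ) ⇒ ( c a )
  G ⇒ ( B ) ⇒ ( R ) ⇒ ( c a )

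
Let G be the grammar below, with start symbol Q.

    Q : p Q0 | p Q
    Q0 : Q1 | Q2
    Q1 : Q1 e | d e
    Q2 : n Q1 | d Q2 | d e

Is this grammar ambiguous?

Witness: p d e

Derivation 1: Q ⇒ p Q0 ⇒ p Q1 ⇒ p d e
Derivation 2: Q ⇒ p Q0 ⇒ p Q2 ⇒ p d e

Two distinct leftmost derivations for the same string.

Ambiguous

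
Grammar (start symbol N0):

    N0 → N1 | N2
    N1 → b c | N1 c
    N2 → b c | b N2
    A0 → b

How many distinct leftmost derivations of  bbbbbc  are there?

Parse trees for bbbbbc:
  [N0 [N2 b [N2 b [N2 b [N2 b [N2 b c]]]]]]

1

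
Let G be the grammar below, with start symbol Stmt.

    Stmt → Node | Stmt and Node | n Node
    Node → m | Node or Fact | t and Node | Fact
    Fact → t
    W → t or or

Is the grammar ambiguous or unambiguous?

Witness: t and m

Derivation 1: Stmt ⇒ Node ⇒ t and Node ⇒ t and m
Derivation 2: Stmt ⇒ Stmt and Node ⇒ Node and Node ⇒ Fact and Node ⇒ t and Node ⇒ t and m

Two distinct leftmost derivations for the same string.

Ambiguous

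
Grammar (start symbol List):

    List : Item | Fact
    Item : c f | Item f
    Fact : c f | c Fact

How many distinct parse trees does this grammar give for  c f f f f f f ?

Parse trees for c f f f f f f:
  [List [Item [Item [Item [Item [Item [Item c f] f] f] f] f] f]]

1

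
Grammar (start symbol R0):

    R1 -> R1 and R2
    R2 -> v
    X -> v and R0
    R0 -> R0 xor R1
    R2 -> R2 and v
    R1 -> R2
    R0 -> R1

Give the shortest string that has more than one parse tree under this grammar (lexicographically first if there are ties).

length 1: no string has ≥2 trees
length 3: v and v has 2 parse trees

Two derivations of v and v:
  R0 ⇒ R1 ⇒ R1 and R2 ⇒ R2 and R2 ⇒ v and R2 ⇒ v and v
  R0 ⇒ R1 ⇒ R2 ⇒ R2 and v ⇒ v and v

v and v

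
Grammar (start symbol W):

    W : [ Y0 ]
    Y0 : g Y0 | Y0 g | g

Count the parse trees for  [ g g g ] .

Parse trees for [ g g g ]:
  [W [ [Y0 g [Y0 g [Y0 g]]] ]]
  [W [ [Y0 g [Y0 [Y0 g] g]] ]]
  [W [ [Y0 [Y0 g [Y0 g]] g] ]]
  [W [ [Y0 [Y0 [Y0 g] g] g] ]]

4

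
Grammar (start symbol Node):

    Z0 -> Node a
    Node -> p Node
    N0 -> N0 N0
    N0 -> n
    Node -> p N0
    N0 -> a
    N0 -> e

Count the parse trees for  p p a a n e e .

Parse trees for p p a a n e e (showing first 6 of 14):
  [Node p [Node p [N0 [N0 a] [N0 [N0 a] [N0 [N0 n] [N0 [N0 e] [N0 e]]]]]]]
  [Node p [Node p [N0 [N0 a] [N0 [N0 a] [N0 [N0 [N0 n] [N0 e]] [N0 e]]]]]]
  [Node p [Node p [N0 [N0 a] [N0 [N0 [N0 a] [N0 n]] [N0 [N0 e] [N0 e]]]]]]
  [Node p [Node p [N0 [N0 a] [N0 [N0 [N0 a] [N0 [N0 n] [N0 e]]] [N0 e]]]]]
  [Node p [Node p [N0 [N0 a] [N0 [N0 [N0 [N0 a] [N0 n]] [N0 e]] [N0 e]]]]]
  [Node p [Node p [N0 [N0 [N0 a] [N0 a]] [N0 [N0 n] [N0 [N0 e] [N0 e]]]]]]

14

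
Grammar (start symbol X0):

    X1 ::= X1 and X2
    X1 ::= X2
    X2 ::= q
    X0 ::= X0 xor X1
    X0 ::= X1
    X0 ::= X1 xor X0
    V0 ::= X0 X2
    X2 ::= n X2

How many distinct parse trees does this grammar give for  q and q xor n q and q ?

2

Parse trees for q and q xor n q and q:
  [X0 [X0 [X1 [X1 [X2 q]] and [X2 q]]] xor [X1 [X1 [X2 n [X2 q]]] and [X2 q]]]
  [X0 [X1 [X1 [X2 q]] and [X2 q]] xor [X0 [X1 [X1 [X2 n [X2 q]]] and [X2 q]]]]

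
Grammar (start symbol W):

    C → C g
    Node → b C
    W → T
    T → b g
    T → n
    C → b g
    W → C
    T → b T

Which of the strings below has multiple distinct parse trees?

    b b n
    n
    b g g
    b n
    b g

b g

b b n: 1 tree
n: 1 tree
b g g: 1 tree
b n: 1 tree
b g: 2 trees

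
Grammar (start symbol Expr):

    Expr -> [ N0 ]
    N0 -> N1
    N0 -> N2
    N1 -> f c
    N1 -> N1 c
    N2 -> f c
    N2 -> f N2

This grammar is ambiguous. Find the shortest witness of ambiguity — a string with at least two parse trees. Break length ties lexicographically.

length 4: [ f c ] has 2 parse trees

Two derivations of [ f c ]:
  Expr ⇒ [ N0 ] ⇒ [ N1 ] ⇒ [ f c ]
  Expr ⇒ [ N0 ] ⇒ [ N2 ] ⇒ [ f c ]

[ f c ]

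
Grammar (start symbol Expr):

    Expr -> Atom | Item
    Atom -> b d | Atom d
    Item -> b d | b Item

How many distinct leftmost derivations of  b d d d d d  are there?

Parse trees for b d d d d d:
  [Expr [Atom [Atom [Atom [Atom [Atom b d] d] d] d] d]]

1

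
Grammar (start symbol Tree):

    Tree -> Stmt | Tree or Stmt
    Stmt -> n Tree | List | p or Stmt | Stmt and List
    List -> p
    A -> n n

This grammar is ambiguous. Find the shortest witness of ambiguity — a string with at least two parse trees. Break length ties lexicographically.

p or p

length 1: no string has ≥2 trees
length 2: no string has ≥2 trees
length 3: p or p has 2 parse trees

Two derivations of p or p:
  Tree ⇒ Stmt ⇒ p or Stmt ⇒ p or List ⇒ p or p
  Tree ⇒ Tree or Stmt ⇒ Stmt or Stmt ⇒ List or Stmt ⇒ p or Stmt ⇒ p or List ⇒ p or p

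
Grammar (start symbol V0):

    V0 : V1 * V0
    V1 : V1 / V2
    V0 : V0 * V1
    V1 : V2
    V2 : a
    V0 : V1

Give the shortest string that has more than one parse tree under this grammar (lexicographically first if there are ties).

length 1: no string has ≥2 trees
length 3: a * a has 2 parse trees

Two derivations of a * a:
  V0 ⇒ V1 * V0 ⇒ V2 * V0 ⇒ a * V0 ⇒ a * V1 ⇒ a * V2 ⇒ a * a
  V0 ⇒ V0 * V1 ⇒ V1 * V1 ⇒ V2 * V1 ⇒ a * V1 ⇒ a * V2 ⇒ a * a

a * a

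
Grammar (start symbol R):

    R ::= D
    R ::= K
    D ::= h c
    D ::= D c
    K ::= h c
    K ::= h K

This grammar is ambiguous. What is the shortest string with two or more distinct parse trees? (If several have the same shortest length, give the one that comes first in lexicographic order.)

length 2: h c has 2 parse trees

Two derivations of h c:
  R ⇒ D ⇒ h c
  R ⇒ K ⇒ h c

h c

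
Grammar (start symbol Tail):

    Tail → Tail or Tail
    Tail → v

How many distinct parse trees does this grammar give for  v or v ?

1

Parse trees for v or v:
  [Tail [Tail v] or [Tail v]]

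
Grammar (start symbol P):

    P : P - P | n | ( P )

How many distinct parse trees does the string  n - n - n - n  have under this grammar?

Parse trees for n - n - n - n:
  [P [P n] - [P [P n] - [P [P n] - [P n]]]]
  [P [P n] - [P [P [P n] - [P n]] - [P n]]]
  [P [P [P n] - [P n]] - [P [P n] - [P n]]]
  [P [P [P n] - [P [P n] - [P n]]] - [P n]]
  [P [P [P [P n] - [P n]] - [P n]] - [P n]]

5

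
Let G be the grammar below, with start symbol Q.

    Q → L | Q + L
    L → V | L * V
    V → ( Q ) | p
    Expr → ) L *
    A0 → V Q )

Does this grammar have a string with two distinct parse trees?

(Expr, A0 are unreachable from Q, so their rules don't affect L(Q).) The grammar is stratified — Q handles '+' (left-recursive), L handles '*', V atoms. Each operator has a fixed associativity and precedence level, so every string has one parse.

Unambiguous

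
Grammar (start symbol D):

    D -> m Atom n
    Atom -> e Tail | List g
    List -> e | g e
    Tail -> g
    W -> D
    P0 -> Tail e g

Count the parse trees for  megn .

2

Parse trees for megn:
  [D m [Atom e [Tail g]] n]
  [D m [Atom [List e] g] n]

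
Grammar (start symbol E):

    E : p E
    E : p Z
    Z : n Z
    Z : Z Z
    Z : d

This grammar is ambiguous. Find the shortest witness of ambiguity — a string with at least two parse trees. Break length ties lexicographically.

p d d d

length 2: no string has ≥2 trees
length 3: no string has ≥2 trees
length 4: p d d d has 2 parse trees

Two derivations of p d d d:
  E ⇒ p Z ⇒ p Z Z ⇒ p Z Z Z ⇒ p d Z Z ⇒ p d d Z ⇒ p d d d
  E ⇒ p Z ⇒ p Z Z ⇒ p d Z ⇒ p d Z Z ⇒ p d d Z ⇒ p d d d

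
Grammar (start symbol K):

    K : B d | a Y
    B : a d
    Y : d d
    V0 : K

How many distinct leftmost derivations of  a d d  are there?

2

Parse trees for a d d:
  [K [B a d] d]
  [K a [Y d d]]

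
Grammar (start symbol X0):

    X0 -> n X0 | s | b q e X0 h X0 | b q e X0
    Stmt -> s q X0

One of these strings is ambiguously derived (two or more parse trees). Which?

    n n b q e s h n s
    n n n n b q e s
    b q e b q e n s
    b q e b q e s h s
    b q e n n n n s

n n b q e s h n s: 1 tree
n n n n b q e s: 1 tree
b q e b q e n s: 1 tree
b q e b q e s h s: 2 trees
b q e n n n n s: 1 tree

b q e b q e s h s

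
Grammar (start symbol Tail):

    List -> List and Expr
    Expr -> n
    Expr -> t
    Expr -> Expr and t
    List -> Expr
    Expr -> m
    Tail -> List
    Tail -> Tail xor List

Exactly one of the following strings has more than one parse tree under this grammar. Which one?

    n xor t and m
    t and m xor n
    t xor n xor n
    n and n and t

n and n and t

n xor t and m: 1 tree
t and m xor n: 1 tree
t xor n xor n: 1 tree
n and n and t: 2 trees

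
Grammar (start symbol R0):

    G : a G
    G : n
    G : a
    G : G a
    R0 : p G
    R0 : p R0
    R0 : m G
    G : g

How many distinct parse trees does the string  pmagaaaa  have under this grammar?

5

Parse trees for pmagaaaa:
  [R0 p [R0 m [G a [G [G [G [G [G g] a] a] a] a]]]]
  [R0 p [R0 m [G [G a [G [G [G [G g] a] a] a]] a]]]
  [R0 p [R0 m [G [G [G a [G [G [G g] a] a]] a] a]]]
  [R0 p [R0 m [G [G [G [G a [G [G g] a]] a] a] a]]]
  [R0 p [R0 m [G [G [G [G [G a [G g]] a] a] a] a]]]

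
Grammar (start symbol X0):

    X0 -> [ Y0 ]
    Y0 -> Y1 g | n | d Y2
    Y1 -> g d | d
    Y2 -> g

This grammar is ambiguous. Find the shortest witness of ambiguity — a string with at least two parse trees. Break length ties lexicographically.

length 3: no string has ≥2 trees
length 4: [ d g ] has 2 parse trees

Two derivations of [ d g ]:
  X0 ⇒ [ Y0 ] ⇒ [ Y1 g ] ⇒ [ d g ]
  X0 ⇒ [ Y0 ] ⇒ [ d Y2 ] ⇒ [ d g ]

[ d g ]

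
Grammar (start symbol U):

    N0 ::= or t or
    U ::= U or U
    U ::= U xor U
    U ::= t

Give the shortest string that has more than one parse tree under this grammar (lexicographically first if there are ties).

t or t or t

length 1: no string has ≥2 trees
length 3: no string has ≥2 trees
length 5: t or t or t has 2 parse trees

Two derivations of t or t or t:
  U ⇒ U or U ⇒ U or U or U ⇒ t or U or U ⇒ t or t or U ⇒ t or t or t
  U ⇒ U or U ⇒ t or U ⇒ t or U or U ⇒ t or t or U ⇒ t or t or t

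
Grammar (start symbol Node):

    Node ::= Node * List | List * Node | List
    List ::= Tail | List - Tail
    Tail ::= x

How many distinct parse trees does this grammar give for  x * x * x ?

Parse trees for x * x * x:
  [Node [Node [Node [List [Tail x]]] * [List [Tail x]]] * [List [Tail x]]]
  [Node [Node [List [Tail x]] * [Node [List [Tail x]]]] * [List [Tail x]]]
  [Node [List [Tail x]] * [Node [Node [List [Tail x]]] * [List [Tail x]]]]
  [Node [List [Tail x]] * [Node [List [Tail x]] * [Node [List [Tail x]]]]]

4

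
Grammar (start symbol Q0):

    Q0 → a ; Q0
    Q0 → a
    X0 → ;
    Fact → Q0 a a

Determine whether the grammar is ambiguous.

Unambiguous

Only Q0 is reachable from Q0; ignoring the rest: The reachable grammar is A → atom sep A | atom. Each atom is followed by either the separator (recurse) or end-of-string (stop) — no choice point.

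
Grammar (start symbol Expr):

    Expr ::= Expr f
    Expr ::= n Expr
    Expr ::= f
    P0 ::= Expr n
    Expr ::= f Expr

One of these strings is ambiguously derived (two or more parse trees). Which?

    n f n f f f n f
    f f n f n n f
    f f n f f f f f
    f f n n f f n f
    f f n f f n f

f f n f f f f f

n f n f f f n f: 1 tree
f f n f n n f: 1 tree
f f n f f f f f: 99 trees
f f n n f f n f: 1 tree
f f n f f n f: 1 tree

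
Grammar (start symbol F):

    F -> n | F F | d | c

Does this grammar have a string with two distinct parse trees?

Ambiguous

Witness: c c c

Derivation 1: F ⇒ F F ⇒ F F F ⇒ c F F ⇒ c c F ⇒ c c c
Derivation 2: F ⇒ F F ⇒ c F ⇒ c F F ⇒ c c F ⇒ c c c

Two distinct leftmost derivations for the same string.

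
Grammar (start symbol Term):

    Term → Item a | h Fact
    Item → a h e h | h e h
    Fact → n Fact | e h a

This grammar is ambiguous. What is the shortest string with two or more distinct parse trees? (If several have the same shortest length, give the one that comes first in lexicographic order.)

length 4: h e h a has 2 parse trees

Two derivations of h e h a:
  Term ⇒ Item a ⇒ h e h a
  Term ⇒ h Fact ⇒ h e h a

h e h a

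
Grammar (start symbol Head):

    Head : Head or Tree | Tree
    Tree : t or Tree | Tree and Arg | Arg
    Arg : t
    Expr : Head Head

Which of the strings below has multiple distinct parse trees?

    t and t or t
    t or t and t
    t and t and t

t or t and t

t and t or t: 1 tree
t or t and t: 3 trees
t and t and t: 1 tree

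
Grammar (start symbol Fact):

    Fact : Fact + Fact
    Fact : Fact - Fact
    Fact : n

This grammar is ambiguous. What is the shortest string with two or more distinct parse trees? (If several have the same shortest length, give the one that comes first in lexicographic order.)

length 1: no string has ≥2 trees
length 3: no string has ≥2 trees
length 5: n + n + n has 2 parse trees

Two derivations of n + n + n:
  Fact ⇒ Fact + Fact ⇒ Fact + Fact + Fact ⇒ n + Fact + Fact ⇒ n + n + Fact ⇒ n + n + n
  Fact ⇒ Fact + Fact ⇒ n + Fact ⇒ n + Fact + Fact ⇒ n + n + Fact ⇒ n + n + n

n + n + n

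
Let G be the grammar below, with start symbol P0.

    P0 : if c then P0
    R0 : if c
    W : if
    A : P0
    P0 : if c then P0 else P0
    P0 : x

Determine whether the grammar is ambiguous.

Witness: if c then if c then x else x

Derivation 1: P0 ⇒ if c then P0 ⇒ if c then if c then P0 else P0 ⇒ if c then if c then x else P0 ⇒ if c then if c then x else x
Derivation 2: P0 ⇒ if c then P0 else P0 ⇒ if c then if c then P0 else P0 ⇒ if c then if c then x else P0 ⇒ if c then if c then x else x

Two distinct leftmost derivations for the same string.

Ambiguous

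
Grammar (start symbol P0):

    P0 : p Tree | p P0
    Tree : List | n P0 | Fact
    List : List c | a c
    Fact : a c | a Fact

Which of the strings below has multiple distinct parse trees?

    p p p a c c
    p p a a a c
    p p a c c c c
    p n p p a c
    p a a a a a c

p n p p a c

p p p a c c: 1 tree
p p a a a c: 1 tree
p p a c c c c: 1 tree
p n p p a c: 2 trees
p a a a a a c: 1 tree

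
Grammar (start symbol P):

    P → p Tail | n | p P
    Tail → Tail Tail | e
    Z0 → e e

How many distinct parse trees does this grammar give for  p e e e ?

Parse trees for p e e e:
  [P p [Tail [Tail e] [Tail [Tail e] [Tail e]]]]
  [P p [Tail [Tail [Tail e] [Tail e]] [Tail e]]]

2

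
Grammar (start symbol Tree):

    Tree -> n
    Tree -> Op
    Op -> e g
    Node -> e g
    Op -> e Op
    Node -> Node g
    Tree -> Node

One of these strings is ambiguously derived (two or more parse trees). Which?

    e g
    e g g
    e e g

e g: 2 trees
e g g: 1 tree
e e g: 1 tree

e g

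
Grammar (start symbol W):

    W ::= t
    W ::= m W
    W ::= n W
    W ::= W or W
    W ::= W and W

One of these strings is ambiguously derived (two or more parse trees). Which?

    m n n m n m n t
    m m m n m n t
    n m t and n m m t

n m t and n m m t

m n n m n m n t: 1 tree
m m m n m n t: 1 tree
n m t and n m m t: 3 trees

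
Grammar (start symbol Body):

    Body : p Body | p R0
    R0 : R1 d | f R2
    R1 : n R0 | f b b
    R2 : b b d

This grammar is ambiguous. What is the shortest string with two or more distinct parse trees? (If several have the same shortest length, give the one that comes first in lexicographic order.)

p f b b d

length 5: p f b b d has 2 parse trees

Two derivations of p f b b d:
  Body ⇒ p R0 ⇒ p R1 d ⇒ p f b b d
  Body ⇒ p R0 ⇒ p f R2 ⇒ p f b b d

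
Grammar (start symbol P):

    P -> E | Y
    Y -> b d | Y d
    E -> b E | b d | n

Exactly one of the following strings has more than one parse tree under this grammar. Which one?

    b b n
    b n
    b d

b d

b b n: 1 tree
b n: 1 tree
b d: 2 trees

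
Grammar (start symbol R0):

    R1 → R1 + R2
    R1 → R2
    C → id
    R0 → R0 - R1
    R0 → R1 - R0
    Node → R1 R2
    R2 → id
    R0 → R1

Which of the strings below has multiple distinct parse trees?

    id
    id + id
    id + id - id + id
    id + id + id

id + id - id + id

id: 1 tree
id + id: 1 tree
id + id - id + id: 2 trees
id + id + id: 1 tree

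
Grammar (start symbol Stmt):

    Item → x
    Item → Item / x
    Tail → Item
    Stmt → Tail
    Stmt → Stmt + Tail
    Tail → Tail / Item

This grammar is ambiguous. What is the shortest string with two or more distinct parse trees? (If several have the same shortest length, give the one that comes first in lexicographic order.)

x / x

length 1: no string has ≥2 trees
length 3: x / x has 2 parse trees

Two derivations of x / x:
  Stmt ⇒ Tail ⇒ Item ⇒ Item / x ⇒ x / x
  Stmt ⇒ Tail ⇒ Tail / Item ⇒ Item / Item ⇒ x / Item ⇒ x / x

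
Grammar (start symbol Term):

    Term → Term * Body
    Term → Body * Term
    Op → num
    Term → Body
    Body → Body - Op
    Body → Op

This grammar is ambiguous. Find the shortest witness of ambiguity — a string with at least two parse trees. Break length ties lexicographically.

num * num

length 1: no string has ≥2 trees
length 3: num * num has 2 parse trees

Two derivations of num * num:
  Term ⇒ Term * Body ⇒ Body * Body ⇒ Op * Body ⇒ num * Body ⇒ num * Op ⇒ num * num
  Term ⇒ Body * Term ⇒ Op * Term ⇒ num * Term ⇒ num * Body ⇒ num * Op ⇒ num * num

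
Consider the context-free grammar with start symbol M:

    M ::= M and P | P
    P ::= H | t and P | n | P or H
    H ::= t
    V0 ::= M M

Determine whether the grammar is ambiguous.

Ambiguous

Witness: t and n

Derivation 1: M ⇒ M and P ⇒ P and P ⇒ H and P ⇒ t and P ⇒ t and n
Derivation 2: M ⇒ P ⇒ t and P ⇒ t and n

Two distinct leftmost derivations for the same string.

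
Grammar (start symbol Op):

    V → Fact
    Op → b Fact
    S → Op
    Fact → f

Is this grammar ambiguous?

Unambiguous

Only Op, Fact are reachable from Op; ignoring the rest: Each reachable nonterminal has at most one production per leading terminal, and all productions are right-linear; the derivation is determined token-by-token.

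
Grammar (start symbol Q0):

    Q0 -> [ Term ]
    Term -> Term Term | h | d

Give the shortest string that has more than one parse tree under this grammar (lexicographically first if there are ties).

length 3: no string has ≥2 trees
length 4: no string has ≥2 trees
length 5: [ d d d ] has 2 parse trees

Two derivations of [ d d d ]:
  Q0 ⇒ [ Term ] ⇒ [ Term Term ] ⇒ [ Term Term Term ] ⇒ [ d Term Term ] ⇒ [ d d Term ] ⇒ [ d d d ]
  Q0 ⇒ [ Term ] ⇒ [ Term Term ] ⇒ [ d Term ] ⇒ [ d Term Term ] ⇒ [ d d Term ] ⇒ [ d d d ]

[ d d d ]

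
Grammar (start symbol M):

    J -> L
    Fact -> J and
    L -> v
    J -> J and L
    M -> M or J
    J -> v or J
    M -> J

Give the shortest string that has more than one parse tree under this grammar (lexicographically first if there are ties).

v or v

length 1: no string has ≥2 trees
length 3: v or v has 2 parse trees

Two derivations of v or v:
  M ⇒ M or J ⇒ J or J ⇒ L or J ⇒ v or J ⇒ v or L ⇒ v or v
  M ⇒ J ⇒ v or J ⇒ v or L ⇒ v or v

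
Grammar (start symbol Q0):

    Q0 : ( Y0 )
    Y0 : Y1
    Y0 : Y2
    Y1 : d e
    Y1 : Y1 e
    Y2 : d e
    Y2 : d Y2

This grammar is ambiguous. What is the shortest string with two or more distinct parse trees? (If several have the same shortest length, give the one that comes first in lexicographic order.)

( d e )

length 4: ( d e ) has 2 parse trees

Two derivations of ( d e ):
  Q0 ⇒ ( Y0 ) ⇒ ( Y1 ) ⇒ ( d e )
  Q0 ⇒ ( Y0 ) ⇒ ( Y2 ) ⇒ ( d e )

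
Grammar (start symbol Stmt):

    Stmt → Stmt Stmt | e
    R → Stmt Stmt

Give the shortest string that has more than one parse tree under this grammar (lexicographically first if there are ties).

e e e

length 1: no string has ≥2 trees
length 2: no string has ≥2 trees
length 3: e e e has 2 parse trees

Two derivations of e e e:
  Stmt ⇒ Stmt Stmt ⇒ Stmt Stmt Stmt ⇒ e Stmt Stmt ⇒ e e Stmt ⇒ e e e
  Stmt ⇒ Stmt Stmt ⇒ e Stmt ⇒ e Stmt Stmt ⇒ e e Stmt ⇒ e e e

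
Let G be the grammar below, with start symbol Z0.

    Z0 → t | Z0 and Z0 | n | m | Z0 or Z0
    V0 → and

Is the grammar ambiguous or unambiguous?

Ambiguous

Witness: m and m and m

Derivation 1: Z0 ⇒ Z0 and Z0 ⇒ Z0 and Z0 and Z0 ⇒ m and Z0 and Z0 ⇒ m and m and Z0 ⇒ m and m and m
Derivation 2: Z0 ⇒ Z0 and Z0 ⇒ m and Z0 ⇒ m and Z0 and Z0 ⇒ m and m and Z0 ⇒ m and m and m

Two distinct leftmost derivations for the same string.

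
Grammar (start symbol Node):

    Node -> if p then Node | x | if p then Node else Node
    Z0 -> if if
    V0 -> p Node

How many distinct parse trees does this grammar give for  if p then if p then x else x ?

Parse trees for if p then if p then x else x:
  [Node if p then [Node if p then [Node x] else [Node x]]]
  [Node if p then [Node if p then [Node x]] else [Node x]]

2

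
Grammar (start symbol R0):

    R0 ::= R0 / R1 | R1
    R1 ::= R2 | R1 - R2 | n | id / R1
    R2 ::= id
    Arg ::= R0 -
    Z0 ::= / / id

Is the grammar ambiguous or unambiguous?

Witness: id / id

Derivation 1: R0 ⇒ R0 / R1 ⇒ R1 / R1 ⇒ R2 / R1 ⇒ id / R1 ⇒ id / R2 ⇒ id / id
Derivation 2: R0 ⇒ R1 ⇒ id / R1 ⇒ id / R2 ⇒ id / id

Two distinct leftmost derivations for the same string.

Ambiguous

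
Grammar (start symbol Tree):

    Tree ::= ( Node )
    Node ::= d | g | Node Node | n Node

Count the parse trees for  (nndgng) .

Parse trees for (nndgng) (showing first 6 of 9):
  [Tree ( [Node [Node n [Node n [Node d]]] [Node [Node g] [Node n [Node g]]]] )]
  [Tree ( [Node [Node [Node n [Node n [Node d]]] [Node g]] [Node n [Node g]]] )]
  [Tree ( [Node [Node n [Node [Node n [Node d]] [Node g]]] [Node n [Node g]]] )]
  [Tree ( [Node [Node n [Node n [Node [Node d] [Node g]]]] [Node n [Node g]]] )]
  [Tree ( [Node n [Node [Node n [Node d]] [Node [Node g] [Node n [Node g]]]]] )]
  [Tree ( [Node n [Node [Node [Node n [Node d]] [Node g]] [Node n [Node g]]]] )]

9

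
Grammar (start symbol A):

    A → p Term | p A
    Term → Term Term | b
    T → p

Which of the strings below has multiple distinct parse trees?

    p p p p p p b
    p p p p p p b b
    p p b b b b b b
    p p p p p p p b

p p p p p p b: 1 tree
p p p p p p b b: 1 tree
p p b b b b b b: 42 trees
p p p p p p p b: 1 tree

p p b b b b b b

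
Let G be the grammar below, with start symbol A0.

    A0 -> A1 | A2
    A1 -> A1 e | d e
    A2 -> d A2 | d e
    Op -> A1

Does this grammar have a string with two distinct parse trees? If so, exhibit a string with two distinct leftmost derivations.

Ambiguous

Witness: d e

Derivation 1: A0 ⇒ A1 ⇒ d e
Derivation 2: A0 ⇒ A2 ⇒ d e

Two distinct leftmost derivations for the same string.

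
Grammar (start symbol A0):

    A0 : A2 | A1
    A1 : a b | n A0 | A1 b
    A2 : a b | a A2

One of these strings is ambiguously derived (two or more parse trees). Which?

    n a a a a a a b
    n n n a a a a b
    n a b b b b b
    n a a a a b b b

n a a a a a a b: 1 tree
n n n a a a a b: 1 tree
n a b b b b b: 6 trees
n a a a a b b b: 1 tree

n a b b b b b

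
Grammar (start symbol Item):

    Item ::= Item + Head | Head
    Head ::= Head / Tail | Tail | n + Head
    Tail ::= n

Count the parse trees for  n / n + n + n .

2

Parse trees for n / n + n + n:
  [Item [Item [Head [Head [Tail n]] / [Tail n]]] + [Head n + [Head [Tail n]]]]
  [Item [Item [Item [Head [Head [Tail n]] / [Tail n]]] + [Head [Tail n]]] + [Head [Tail n]]]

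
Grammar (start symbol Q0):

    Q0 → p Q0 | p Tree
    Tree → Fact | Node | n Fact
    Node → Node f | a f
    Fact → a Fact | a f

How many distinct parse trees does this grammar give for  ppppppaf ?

2

Parse trees for ppppppaf:
  [Q0 p [Q0 p [Q0 p [Q0 p [Q0 p [Q0 p [Tree [Fact a f]]]]]]]]
  [Q0 p [Q0 p [Q0 p [Q0 p [Q0 p [Q0 p [Tree [Node a f]]]]]]]]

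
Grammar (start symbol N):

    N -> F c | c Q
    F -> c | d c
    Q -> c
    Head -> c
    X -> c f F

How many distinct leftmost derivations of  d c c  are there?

Parse trees for d c c:
  [N [F d c] c]

1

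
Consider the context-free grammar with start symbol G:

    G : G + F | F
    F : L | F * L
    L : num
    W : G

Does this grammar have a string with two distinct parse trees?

Unambiguous

Only G, F, L are reachable from G; ignoring the rest: This is a standard precedence ladder (G over F over L), with each level left-recursive on its own operator ('+' at G, '*' at F). That structure is LR(1), hence unambiguous.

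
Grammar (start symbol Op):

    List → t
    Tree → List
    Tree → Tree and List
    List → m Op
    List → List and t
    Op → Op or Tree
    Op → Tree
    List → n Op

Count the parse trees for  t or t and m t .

Parse trees for t or t and m t:
  [Op [Op [Tree [List t]]] or [Tree [Tree [List t]] and [List m [Op [Tree [List t]]]]]]

1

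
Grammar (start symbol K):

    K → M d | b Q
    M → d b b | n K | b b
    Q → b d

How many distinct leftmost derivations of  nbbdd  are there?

2

Parse trees for nbbdd:
  [K [M n [K [M b b] d]] d]
  [K [M n [K b [Q b d]]] d]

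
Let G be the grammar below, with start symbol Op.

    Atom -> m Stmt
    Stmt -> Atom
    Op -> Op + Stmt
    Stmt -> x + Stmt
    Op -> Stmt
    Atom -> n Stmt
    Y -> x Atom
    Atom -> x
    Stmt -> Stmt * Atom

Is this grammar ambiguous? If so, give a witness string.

Ambiguous

Witness: x + x

Derivation 1: Op ⇒ Op + Stmt ⇒ Stmt + Stmt ⇒ Atom + Stmt ⇒ x + Stmt ⇒ x + Atom ⇒ x + x
Derivation 2: Op ⇒ Stmt ⇒ x + Stmt ⇒ x + Atom ⇒ x + x

Two distinct leftmost derivations for the same string.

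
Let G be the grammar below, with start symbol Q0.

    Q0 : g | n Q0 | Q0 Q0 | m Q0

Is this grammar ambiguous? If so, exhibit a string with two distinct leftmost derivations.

Ambiguous

Witness: g g g

Derivation 1: Q0 ⇒ Q0 Q0 ⇒ g Q0 ⇒ g Q0 Q0 ⇒ g g Q0 ⇒ g g g
Derivation 2: Q0 ⇒ Q0 Q0 ⇒ Q0 Q0 Q0 ⇒ g Q0 Q0 ⇒ g g Q0 ⇒ g g g

Two distinct leftmost derivations for the same string.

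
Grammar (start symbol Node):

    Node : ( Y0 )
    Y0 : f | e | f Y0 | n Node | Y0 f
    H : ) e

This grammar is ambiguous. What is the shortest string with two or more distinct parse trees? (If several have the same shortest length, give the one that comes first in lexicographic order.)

( f f )

length 3: no string has ≥2 trees
length 4: ( f f ) has 2 parse trees

Two derivations of ( f f ):
  Node ⇒ ( Y0 ) ⇒ ( f Y0 ) ⇒ ( f f )
  Node ⇒ ( Y0 ) ⇒ ( Y0 f ) ⇒ ( f f )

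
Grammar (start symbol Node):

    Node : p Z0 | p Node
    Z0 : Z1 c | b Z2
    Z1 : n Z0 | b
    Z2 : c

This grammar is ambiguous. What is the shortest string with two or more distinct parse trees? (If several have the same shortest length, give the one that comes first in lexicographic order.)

length 3: p b c has 2 parse trees

Two derivations of p b c:
  Node ⇒ p Z0 ⇒ p Z1 c ⇒ p b c
  Node ⇒ p Z0 ⇒ p b Z2 ⇒ p b c

p b c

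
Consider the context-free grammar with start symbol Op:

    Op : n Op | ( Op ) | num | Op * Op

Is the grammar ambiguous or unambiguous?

Ambiguous

Witness: n num * num

Derivation 1: Op ⇒ n Op ⇒ n Op * Op ⇒ n num * Op ⇒ n num * num
Derivation 2: Op ⇒ Op * Op ⇒ n Op * Op ⇒ n num * Op ⇒ n num * num

Two distinct leftmost derivations for the same string.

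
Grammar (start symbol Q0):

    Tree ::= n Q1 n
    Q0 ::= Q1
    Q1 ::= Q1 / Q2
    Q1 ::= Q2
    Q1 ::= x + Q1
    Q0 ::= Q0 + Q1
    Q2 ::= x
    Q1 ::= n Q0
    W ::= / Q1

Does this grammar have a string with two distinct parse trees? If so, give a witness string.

Ambiguous

Witness: x + x

Derivation 1: Q0 ⇒ Q1 ⇒ x + Q1 ⇒ x + Q2 ⇒ x + x
Derivation 2: Q0 ⇒ Q0 + Q1 ⇒ Q1 + Q1 ⇒ Q2 + Q1 ⇒ x + Q1 ⇒ x + Q2 ⇒ x + x

Two distinct leftmost derivations for the same string.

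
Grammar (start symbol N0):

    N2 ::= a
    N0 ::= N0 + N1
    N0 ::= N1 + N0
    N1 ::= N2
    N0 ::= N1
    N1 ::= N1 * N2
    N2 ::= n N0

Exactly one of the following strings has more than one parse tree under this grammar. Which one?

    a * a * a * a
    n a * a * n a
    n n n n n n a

a * a * a * a: 1 tree
n a * a * n a: 3 trees
n n n n n n a: 1 tree

n a * a * n a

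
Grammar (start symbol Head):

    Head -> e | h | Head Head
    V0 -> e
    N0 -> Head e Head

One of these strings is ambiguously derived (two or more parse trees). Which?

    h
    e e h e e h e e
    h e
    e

e e h e e h e e

h: 1 tree
e e h e e h e e: 429 trees
h e: 1 tree
e: 1 tree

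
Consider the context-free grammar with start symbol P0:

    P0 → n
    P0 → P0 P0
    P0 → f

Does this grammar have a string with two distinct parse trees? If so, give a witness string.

Witness: f f f

Derivation 1: P0 ⇒ P0 P0 ⇒ P0 P0 P0 ⇒ f P0 P0 ⇒ f f P0 ⇒ f f f
Derivation 2: P0 ⇒ P0 P0 ⇒ f P0 ⇒ f P0 P0 ⇒ f f P0 ⇒ f f f

Two distinct leftmost derivations for the same string.

Ambiguous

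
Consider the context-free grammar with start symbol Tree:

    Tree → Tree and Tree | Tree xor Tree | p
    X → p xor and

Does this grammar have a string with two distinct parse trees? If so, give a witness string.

Ambiguous

Witness: p and p and p

Derivation 1: Tree ⇒ Tree and Tree ⇒ Tree and Tree and Tree ⇒ p and Tree and Tree ⇒ p and p and Tree ⇒ p and p and p
Derivation 2: Tree ⇒ Tree and Tree ⇒ p and Tree ⇒ p and Tree and Tree ⇒ p and p and Tree ⇒ p and p and p

Two distinct leftmost derivations for the same string.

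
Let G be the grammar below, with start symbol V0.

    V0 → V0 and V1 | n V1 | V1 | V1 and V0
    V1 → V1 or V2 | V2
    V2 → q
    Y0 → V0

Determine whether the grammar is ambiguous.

Ambiguous

Witness: q and q

Derivation 1: V0 ⇒ V0 and V1 ⇒ V1 and V1 ⇒ V2 and V1 ⇒ q and V1 ⇒ q and V2 ⇒ q and q
Derivation 2: V0 ⇒ V1 and V0 ⇒ V2 and V0 ⇒ q and V0 ⇒ q and V1 ⇒ q and V2 ⇒ q and q

Two distinct leftmost derivations for the same string.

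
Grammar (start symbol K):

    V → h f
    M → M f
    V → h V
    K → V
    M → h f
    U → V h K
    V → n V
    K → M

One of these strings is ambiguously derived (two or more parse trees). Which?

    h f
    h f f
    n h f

h f: 2 trees
h f f: 1 tree
n h f: 1 tree

h f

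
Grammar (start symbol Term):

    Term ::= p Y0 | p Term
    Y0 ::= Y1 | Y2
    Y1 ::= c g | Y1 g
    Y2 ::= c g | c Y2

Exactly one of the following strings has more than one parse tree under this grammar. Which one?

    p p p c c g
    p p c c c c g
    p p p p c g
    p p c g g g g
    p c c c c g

p p p c c g: 1 tree
p p c c c c g: 1 tree
p p p p c g: 2 trees
p p c g g g g: 1 tree
p c c c c g: 1 tree

p p p p c g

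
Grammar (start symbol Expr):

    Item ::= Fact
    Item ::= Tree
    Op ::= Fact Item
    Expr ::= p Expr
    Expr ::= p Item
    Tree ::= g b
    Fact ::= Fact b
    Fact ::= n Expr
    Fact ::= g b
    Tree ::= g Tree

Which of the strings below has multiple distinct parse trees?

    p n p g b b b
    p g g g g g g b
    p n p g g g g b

p n p g b b b: 4 trees
p g g g g g g b: 1 tree
p n p g g g g b: 1 tree

p n p g b b b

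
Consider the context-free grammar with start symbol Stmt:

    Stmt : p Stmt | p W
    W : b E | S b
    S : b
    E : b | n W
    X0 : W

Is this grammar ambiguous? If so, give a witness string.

Witness: p b b

Derivation 1: Stmt ⇒ p W ⇒ p b E ⇒ p b b
Derivation 2: Stmt ⇒ p W ⇒ p S b ⇒ p b b

Two distinct leftmost derivations for the same string.

Ambiguous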